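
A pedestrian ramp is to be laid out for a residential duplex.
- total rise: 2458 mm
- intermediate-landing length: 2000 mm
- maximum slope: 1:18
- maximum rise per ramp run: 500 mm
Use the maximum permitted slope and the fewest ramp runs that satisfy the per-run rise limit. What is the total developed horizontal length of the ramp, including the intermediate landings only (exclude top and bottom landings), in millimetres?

52244 mm

2458 / 500 = 4.92, so 5 ramp runs are needed. That means 4 intermediate landings.
Horizontal run for 2458 mm of rise at 1:18 is 2458 × 18 = 44244 mm.
4 intermediate landings contribute 4 × 2000 = 8000 mm.
Developed length = 44244 + 8000 = 52244 mm.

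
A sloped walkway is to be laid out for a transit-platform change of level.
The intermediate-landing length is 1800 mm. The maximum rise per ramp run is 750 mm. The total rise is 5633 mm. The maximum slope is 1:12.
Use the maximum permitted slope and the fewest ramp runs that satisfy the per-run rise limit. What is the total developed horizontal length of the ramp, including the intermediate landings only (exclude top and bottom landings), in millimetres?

80196 mm

⌈5633/750⌉ = 8 ramp runs. That means 7 intermediate landings.
Ramp run (horizontal) at 1:12: 5633 × 12 = 67596 mm.
Intermediate landings: 7 × 1800 = 12600 mm.
Total developed length = 67596 + 12600 = 80196 mm.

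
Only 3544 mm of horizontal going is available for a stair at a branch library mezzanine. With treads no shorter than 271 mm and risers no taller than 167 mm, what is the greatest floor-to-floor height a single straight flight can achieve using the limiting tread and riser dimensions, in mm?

Treads that fit: ⌊3544 / 271⌋ = 13.
Risers = treads + 1 = 14.
Maximum height = 14 × 167 = 2338 mm.

2338 mm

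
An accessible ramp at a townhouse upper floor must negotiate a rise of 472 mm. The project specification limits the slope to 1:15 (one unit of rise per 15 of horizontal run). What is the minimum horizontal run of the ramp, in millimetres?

Run = rise × 15 = 472 × 15 = 7080 mm.

7080 mm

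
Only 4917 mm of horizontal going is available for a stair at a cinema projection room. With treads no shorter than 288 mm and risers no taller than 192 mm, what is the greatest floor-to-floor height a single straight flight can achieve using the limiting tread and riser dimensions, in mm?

Treads that fit: ⌊4917 / 288⌋ = 17.
Risers = treads + 1 = 18.
Maximum height = 18 × 192 = 3456 mm.

3456 mm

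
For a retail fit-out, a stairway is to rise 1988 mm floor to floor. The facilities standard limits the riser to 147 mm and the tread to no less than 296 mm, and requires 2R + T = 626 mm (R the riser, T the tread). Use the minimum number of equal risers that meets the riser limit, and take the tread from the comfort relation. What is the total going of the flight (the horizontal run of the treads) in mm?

1988 / 147 = 13.524 → round up to 14 risers.
Each riser is 1988/14 = 142 mm (≤ 147 mm).
T = 626 − 2·142 = 342 mm, which satisfies the 296 mm minimum.
14 risers give 13 treads; going = 13 × 342 = 4446 mm.

4446 mm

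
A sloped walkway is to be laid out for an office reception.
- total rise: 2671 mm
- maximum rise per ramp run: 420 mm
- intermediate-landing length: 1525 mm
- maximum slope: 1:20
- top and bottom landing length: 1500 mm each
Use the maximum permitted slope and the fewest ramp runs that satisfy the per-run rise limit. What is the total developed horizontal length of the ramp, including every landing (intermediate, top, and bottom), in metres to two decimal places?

⌈2671/420⌉ = 7 ramp runs. That means 6 intermediate landings.
Ramp run (horizontal) at 1:20: 2671 × 20 = 53420 mm.
6 intermediate landings contribute 6 × 1525 = 9150 mm.
Top and bottom landings: 2 × 1500 = 3000 mm.
Total = 53420 + 9150 + 3000 = 65570 mm.
= 65.57 m.

65.57 m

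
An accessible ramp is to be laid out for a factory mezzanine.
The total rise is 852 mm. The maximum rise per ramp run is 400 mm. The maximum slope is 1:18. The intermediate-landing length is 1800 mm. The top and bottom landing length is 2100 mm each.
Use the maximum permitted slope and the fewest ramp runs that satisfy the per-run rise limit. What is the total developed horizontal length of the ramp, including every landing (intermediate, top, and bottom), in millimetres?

852 / 400 = 2.13, so 3 ramp runs are needed. That means 2 intermediate landings.
Horizontal run for 852 mm of rise at 1:18 is 852 × 18 = 15336 mm.
2 intermediate landings contribute 2 × 1800 = 3600 mm.
Top and bottom landings: 2 × 2100 = 4200 mm.
Total = 15336 + 3600 + 4200 = 23136 mm.

23136 mm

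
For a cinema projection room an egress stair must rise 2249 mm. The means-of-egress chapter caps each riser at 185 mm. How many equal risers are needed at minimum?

13 risers

⌈2249/185⌉ = 13 risers.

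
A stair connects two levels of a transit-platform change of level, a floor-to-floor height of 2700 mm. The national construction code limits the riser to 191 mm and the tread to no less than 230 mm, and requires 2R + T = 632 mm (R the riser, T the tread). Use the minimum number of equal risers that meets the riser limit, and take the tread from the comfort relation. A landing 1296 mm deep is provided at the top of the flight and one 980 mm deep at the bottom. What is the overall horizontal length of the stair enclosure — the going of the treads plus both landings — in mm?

2700 / 191 = 14.136 → round up to 15 risers.
Each riser is 2700/15 = 180 mm (≤ 191 mm).
Tread T = 632 − 2 × 180 = 272 mm (≥ 230 mm).
15 risers give 14 treads; going = 14 × 272 = 3808 mm.
Add landings: 3808 + 1296 + 980 = 6084 mm.

6084 mm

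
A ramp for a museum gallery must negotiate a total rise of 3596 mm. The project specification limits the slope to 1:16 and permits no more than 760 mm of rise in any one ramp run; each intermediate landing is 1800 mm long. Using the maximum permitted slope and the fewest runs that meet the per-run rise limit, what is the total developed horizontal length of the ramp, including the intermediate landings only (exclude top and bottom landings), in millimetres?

⌈3596/760⌉ = 5 ramp runs. That means 4 intermediate landings.
Ramp run (horizontal) at 1:16: 3596 × 16 = 57536 mm.
Intermediate landings: 4 × 1800 = 7200 mm.
Total developed length = 57536 + 7200 = 64736 mm.

64736 mm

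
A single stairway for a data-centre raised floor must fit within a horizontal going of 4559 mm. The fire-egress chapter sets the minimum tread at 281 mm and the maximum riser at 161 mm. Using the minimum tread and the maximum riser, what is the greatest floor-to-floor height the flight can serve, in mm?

Treads that fit: ⌊4559 / 281⌋ = 16.
Risers = treads + 1 = 17.
Maximum height = 17 × 161 = 2737 mm.

2737 mm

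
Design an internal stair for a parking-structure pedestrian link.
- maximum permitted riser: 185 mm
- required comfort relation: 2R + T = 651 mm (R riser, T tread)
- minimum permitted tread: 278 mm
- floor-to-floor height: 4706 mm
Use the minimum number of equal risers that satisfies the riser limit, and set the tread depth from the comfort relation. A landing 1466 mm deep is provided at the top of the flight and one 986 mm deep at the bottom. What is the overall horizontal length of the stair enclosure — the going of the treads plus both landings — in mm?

4706 / 185 = 25.44, so 26 risers are needed.
R = 4706 ÷ 26 = 181 mm.
From 2R + T = 651: T = 651 − 362 = 289 mm.
26 risers give 25 treads; going = 25 × 289 = 7225 mm.
Add landings: 7225 + 1466 + 986 = 9677 mm.

9677 mm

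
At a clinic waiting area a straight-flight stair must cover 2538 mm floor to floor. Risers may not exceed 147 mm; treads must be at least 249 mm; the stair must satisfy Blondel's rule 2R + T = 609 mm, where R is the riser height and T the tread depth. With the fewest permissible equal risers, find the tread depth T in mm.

327 mm

2538 / 147 = 17.27, so 18 risers are needed.
Each riser is 2538/18 = 141 mm (≤ 147 mm).
Tread T = 609 − 2 × 141 = 327 mm (≥ 249 mm).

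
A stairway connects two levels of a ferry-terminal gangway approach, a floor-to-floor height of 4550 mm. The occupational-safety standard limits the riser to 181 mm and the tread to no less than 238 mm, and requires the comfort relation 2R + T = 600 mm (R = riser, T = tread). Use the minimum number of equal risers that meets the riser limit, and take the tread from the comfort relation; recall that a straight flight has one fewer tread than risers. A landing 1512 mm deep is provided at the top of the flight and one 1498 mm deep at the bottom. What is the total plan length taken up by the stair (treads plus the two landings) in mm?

⌈4550/181⌉ = 26 risers.
R = 4550 ÷ 26 = 175 mm.
T = 600 − 2·175 = 250 mm, which satisfies the 238 mm minimum.
Treads = 26 − 1 = 25; going = 25 × 250 = 6250 mm.
Add landings: 6250 + 1512 + 1498 = 9260 mm.

9260 mm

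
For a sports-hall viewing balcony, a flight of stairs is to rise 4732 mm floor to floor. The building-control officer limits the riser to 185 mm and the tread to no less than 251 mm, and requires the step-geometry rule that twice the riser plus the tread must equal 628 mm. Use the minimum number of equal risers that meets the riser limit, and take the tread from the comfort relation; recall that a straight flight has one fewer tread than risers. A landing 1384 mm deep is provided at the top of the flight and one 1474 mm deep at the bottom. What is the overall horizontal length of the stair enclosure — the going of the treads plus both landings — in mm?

9458 mm

At most 185 each: 4732/185 = 25.58, giving 26 risers.
Each riser is 4732/26 = 182 mm (≤ 185 mm).
T = 628 − 2·182 = 264 mm, which satisfies the 251 mm minimum.
Going = (26 − 1) × 264 = 6600 mm.
Enclosure = 6600 + 1384 + 1474 = 9458 mm.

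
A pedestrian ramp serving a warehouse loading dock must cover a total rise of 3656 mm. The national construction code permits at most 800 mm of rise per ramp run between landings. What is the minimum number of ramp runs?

⌈3656/800⌉ = 5 ramp runs.

5 runs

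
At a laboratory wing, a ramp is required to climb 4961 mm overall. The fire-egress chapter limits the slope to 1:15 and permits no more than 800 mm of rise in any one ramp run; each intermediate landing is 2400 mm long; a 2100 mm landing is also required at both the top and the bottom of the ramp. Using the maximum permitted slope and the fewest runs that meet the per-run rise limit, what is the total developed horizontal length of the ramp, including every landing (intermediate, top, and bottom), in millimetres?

93015 mm

⌈4961/800⌉ = 7 ramp runs. That means 6 intermediate landings.
Ramp run (horizontal) at 1:15: 4961 × 15 = 74415 mm.
6 intermediate landings contribute 6 × 2400 = 14400 mm.
Top and bottom landings: 2 × 2100 = 4200 mm.
Total = 74415 + 14400 + 4200 = 93015 mm.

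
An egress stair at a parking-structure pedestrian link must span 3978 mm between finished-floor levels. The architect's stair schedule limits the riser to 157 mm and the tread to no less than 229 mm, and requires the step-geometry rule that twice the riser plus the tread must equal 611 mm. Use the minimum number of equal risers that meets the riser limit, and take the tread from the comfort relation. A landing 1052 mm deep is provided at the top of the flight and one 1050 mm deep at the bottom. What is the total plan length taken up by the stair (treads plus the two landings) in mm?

9727 mm

3978 / 157 = 25.34, so 26 risers are needed.
Each riser is 3978/26 = 153 mm (≤ 157 mm).
T = 611 − 2·153 = 305 mm, which satisfies the 229 mm minimum.
26 risers give 25 treads; going = 25 × 305 = 7625 mm.
Add landings: 7625 + 1052 + 1050 = 9727 mm.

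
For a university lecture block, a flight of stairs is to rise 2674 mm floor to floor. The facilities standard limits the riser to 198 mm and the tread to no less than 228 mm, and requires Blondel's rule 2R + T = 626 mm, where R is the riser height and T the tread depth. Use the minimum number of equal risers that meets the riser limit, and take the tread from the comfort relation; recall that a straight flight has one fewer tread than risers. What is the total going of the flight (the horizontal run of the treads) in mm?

⌈2674/198⌉ = 14 risers.
Riser R = 2674 / 14 = 191 mm, within the 198 mm limit.
T = 626 − 2·191 = 244 mm, which satisfies the 228 mm minimum.
Treads = 14 − 1 = 13; going = 13 × 244 = 3172 mm.

3172 mm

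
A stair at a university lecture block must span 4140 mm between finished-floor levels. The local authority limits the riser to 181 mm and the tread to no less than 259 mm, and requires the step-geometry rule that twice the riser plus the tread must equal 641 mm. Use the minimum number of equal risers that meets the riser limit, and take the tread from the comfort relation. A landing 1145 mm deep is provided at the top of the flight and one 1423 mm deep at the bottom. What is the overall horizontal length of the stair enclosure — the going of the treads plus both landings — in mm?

4140 / 181 = 22.87, so 23 risers are needed.
R = 4140 ÷ 23 = 180 mm.
Tread T = 641 − 2 × 180 = 281 mm (≥ 259 mm).
23 risers give 22 treads; going = 22 × 281 = 6182 mm.
Enclosure = 6182 + 1145 + 1423 = 8750 mm.

8750 mm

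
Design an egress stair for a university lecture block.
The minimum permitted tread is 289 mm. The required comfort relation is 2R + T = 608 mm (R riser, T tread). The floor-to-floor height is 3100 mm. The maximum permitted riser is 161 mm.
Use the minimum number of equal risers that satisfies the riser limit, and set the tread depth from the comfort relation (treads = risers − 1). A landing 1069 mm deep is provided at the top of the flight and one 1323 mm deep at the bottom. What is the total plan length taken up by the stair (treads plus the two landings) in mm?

At most 161 each: 3100/161 = 19.25, giving 20 risers.
R = 3100 ÷ 20 = 155 mm.
Tread T = 608 − 2 × 155 = 298 mm (≥ 289 mm).
Going = (20 − 1) × 298 = 5662 mm.
Add landings: 5662 + 1069 + 1323 = 8054 mm.

8054 mm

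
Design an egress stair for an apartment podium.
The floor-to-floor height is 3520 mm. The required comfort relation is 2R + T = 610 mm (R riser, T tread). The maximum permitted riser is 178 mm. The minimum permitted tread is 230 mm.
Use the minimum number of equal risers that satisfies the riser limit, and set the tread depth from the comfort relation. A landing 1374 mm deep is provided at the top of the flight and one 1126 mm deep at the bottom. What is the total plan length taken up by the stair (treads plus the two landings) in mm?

⌈3520/178⌉ = 20 risers.
R = 3520 ÷ 20 = 176 mm.
Tread T = 610 − 2 × 176 = 258 mm (≥ 230 mm).
Going = (20 − 1) × 258 = 4902 mm.
Add landings: 4902 + 1374 + 1126 = 7402 mm.

7402 mm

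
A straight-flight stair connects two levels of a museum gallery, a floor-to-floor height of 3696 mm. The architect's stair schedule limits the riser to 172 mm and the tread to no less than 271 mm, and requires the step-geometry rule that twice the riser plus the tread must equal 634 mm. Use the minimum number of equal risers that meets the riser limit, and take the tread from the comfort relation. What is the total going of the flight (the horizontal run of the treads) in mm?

6258 mm

3696 / 172 = 21.488 → round up to 22 risers.
R = 3696 ÷ 22 = 168 mm.
From 2R + T = 634: T = 634 − 336 = 298 mm.
Going = (22 − 1) × 298 = 6258 mm.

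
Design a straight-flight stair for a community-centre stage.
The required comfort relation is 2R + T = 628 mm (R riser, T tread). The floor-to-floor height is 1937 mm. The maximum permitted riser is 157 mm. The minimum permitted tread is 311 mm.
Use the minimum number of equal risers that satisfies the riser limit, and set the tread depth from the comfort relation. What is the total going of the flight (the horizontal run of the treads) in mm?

1937 / 157 = 12.338 → round up to 13 risers.
R = 1937 ÷ 13 = 149 mm.
Tread T = 628 − 2 × 149 = 330 mm (≥ 311 mm).
Going = (13 − 1) × 330 = 3960 mm.

3960 mm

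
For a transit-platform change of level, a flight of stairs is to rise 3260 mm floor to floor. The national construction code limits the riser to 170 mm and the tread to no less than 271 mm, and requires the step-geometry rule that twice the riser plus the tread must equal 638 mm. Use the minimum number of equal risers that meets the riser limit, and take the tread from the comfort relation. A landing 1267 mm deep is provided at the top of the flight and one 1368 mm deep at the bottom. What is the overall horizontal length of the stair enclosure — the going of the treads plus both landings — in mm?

3260 / 170 = 19.176 → round up to 20 risers.
Riser R = 3260 / 20 = 163 mm, within the 170 mm limit.
Tread T = 638 − 2 × 163 = 312 mm (≥ 271 mm).
Going = (20 − 1) × 312 = 5928 mm.
Add landings: 5928 + 1267 + 1368 = 8563 mm.

8563 mm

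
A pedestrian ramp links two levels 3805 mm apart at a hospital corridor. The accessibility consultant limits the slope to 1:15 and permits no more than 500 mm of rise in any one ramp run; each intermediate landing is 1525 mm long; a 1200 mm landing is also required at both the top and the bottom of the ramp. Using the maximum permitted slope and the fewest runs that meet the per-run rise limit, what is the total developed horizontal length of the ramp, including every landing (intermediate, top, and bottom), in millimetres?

70150 mm

⌈3805/500⌉ = 8 ramp runs. That means 7 intermediate landings.
Ramp run (horizontal) at 1:15: 3805 × 15 = 57075 mm.
Intermediate landings: 7 × 1525 = 10675 mm.
Top and bottom landings: 2 × 1200 = 2400 mm.
Total = 57075 + 10675 + 2400 = 70150 mm.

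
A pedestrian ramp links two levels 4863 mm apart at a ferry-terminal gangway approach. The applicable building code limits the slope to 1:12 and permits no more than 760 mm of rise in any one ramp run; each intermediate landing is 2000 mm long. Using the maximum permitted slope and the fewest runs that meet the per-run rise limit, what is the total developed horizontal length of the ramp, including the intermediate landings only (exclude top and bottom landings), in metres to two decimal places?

4863 / 760 = 6.40, so 7 ramp runs are needed. That means 6 intermediate landings.
Ramp run (horizontal) at 1:12: 4863 × 12 = 58356 mm.
6 intermediate landings contribute 6 × 2000 = 12000 mm.
Developed length = 58356 + 12000 = 70356 mm.
= 70.36 m.

70.36 m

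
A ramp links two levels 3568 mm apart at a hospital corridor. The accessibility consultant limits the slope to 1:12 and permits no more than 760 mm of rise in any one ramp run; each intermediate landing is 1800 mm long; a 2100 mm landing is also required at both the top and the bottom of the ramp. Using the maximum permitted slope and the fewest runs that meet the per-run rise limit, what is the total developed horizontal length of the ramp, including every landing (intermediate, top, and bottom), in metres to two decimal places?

3568 / 760 = 4.695 → round up to 5 ramp runs. That means 4 intermediate landings.
Horizontal run for 3568 mm of rise at 1:12 is 3568 × 12 = 42816 mm.
4 intermediate landings contribute 4 × 1800 = 7200 mm.
Top and bottom landings: 2 × 2100 = 4200 mm.
Total = 42816 + 7200 + 4200 = 54216 mm.
= 54.22 m.

54.22 m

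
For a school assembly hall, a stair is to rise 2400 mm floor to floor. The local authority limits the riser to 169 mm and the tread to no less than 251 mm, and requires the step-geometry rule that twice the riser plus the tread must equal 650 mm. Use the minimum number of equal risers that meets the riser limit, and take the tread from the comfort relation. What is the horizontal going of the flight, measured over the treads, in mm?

4620 mm

2400 / 169 = 14.20, so 15 risers are needed.
R = 2400 ÷ 15 = 160 mm.
Tread T = 650 − 2 × 160 = 330 mm (≥ 251 mm).
15 risers give 14 treads; going = 14 × 330 = 4620 mm.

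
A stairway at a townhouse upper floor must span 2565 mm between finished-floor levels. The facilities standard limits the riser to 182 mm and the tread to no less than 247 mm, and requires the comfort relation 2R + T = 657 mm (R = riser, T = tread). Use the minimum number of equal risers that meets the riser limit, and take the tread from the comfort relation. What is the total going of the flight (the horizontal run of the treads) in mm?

2565 / 182 = 14.093 → round up to 15 risers.
Riser R = 2565 / 15 = 171 mm, within the 182 mm limit.
From 2R + T = 657: T = 657 − 342 = 315 mm.
15 risers give 14 treads; going = 14 × 315 = 4410 mm.

4410 mm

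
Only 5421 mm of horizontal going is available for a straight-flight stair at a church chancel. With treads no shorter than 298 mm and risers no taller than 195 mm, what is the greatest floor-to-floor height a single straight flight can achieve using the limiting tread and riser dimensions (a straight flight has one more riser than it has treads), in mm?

3705 mm

5421 / 298 = 18.19, so 18 treads fit.
Risers = treads + 1 = 19.
Maximum height = 19 × 195 = 3705 mm.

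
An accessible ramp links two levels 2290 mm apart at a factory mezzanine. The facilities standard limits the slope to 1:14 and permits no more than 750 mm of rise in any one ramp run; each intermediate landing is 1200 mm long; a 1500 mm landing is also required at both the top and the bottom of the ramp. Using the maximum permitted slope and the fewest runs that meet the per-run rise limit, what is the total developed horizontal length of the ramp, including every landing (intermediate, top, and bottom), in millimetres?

38660 mm

⌈2290/750⌉ = 4 ramp runs. That means 3 intermediate landings.
Horizontal run for 2290 mm of rise at 1:14 is 2290 × 14 = 32060 mm.
Intermediate landings: 3 × 1200 = 3600 mm.
Top and bottom landings: 2 × 1500 = 3000 mm.
Total = 32060 + 3600 + 3000 = 38660 mm.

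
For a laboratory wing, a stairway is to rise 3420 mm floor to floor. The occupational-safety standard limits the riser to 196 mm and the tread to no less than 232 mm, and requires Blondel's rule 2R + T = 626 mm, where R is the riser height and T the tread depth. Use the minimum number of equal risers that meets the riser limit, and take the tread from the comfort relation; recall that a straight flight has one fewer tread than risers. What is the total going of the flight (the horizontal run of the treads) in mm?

⌈3420/196⌉ = 18 risers.
Riser R = 3420 / 18 = 190 mm, within the 196 mm limit.
From 2R + T = 626: T = 626 − 380 = 246 mm.
Treads = 18 − 1 = 17; going = 17 × 246 = 4182 mm.

4182 mm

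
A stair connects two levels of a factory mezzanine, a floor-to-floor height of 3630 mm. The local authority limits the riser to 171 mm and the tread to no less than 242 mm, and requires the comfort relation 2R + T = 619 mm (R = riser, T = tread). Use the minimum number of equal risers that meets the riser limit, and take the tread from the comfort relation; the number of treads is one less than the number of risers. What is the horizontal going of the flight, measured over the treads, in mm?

At most 171 each: 3630/171 = 21.23, giving 22 risers.
Each riser is 3630/22 = 165 mm (≤ 171 mm).
From 2R + T = 619: T = 619 − 330 = 289 mm.
Treads = 22 − 1 = 21; going = 21 × 289 = 6069 mm.

6069 mm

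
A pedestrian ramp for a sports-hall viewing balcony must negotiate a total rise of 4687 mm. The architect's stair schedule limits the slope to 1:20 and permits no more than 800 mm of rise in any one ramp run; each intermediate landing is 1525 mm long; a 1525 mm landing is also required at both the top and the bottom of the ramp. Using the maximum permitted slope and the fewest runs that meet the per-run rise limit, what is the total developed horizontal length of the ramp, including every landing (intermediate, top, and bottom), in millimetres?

104415 mm

4687 / 800 = 5.86, so 6 ramp runs are needed. That means 5 intermediate landings.
Ramp run (horizontal) at 1:20: 4687 × 20 = 93740 mm.
Intermediate landings: 5 × 1525 = 7625 mm.
Top and bottom landings: 2 × 1525 = 3050 mm.
Total = 93740 + 7625 + 3050 = 104415 mm.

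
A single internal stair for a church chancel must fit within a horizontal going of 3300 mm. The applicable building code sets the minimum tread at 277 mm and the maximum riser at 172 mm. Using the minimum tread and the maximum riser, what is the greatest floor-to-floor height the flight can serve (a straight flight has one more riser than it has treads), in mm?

2064 mm

3300 / 277 = 11.91, so 11 treads fit.
Risers = treads + 1 = 12.
Maximum height = 12 × 172 = 2064 mm.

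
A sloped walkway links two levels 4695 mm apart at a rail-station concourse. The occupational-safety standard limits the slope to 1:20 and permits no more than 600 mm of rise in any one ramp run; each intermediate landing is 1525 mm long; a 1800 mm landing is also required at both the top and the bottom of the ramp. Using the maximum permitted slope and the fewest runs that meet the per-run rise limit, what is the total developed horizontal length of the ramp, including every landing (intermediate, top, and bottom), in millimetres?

⌈4695/600⌉ = 8 ramp runs. That means 7 intermediate landings.
Horizontal run for 4695 mm of rise at 1:20 is 4695 × 20 = 93900 mm.
7 intermediate landings contribute 7 × 1525 = 10675 mm.
Top and bottom landings: 2 × 1800 = 3600 mm.
Total = 93900 + 10675 + 3600 = 108175 mm.

108175 mm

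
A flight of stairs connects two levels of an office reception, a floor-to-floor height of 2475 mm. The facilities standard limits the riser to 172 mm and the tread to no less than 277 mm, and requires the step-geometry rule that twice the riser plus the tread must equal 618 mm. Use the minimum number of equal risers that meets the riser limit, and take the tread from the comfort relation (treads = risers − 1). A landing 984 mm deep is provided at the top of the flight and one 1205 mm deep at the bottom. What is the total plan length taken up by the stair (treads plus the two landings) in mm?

6221 mm

At most 172 each: 2475/172 = 14.39, giving 15 risers.
Riser R = 2475 / 15 = 165 mm, within the 172 mm limit.
Tread T = 618 − 2 × 165 = 288 mm (≥ 277 mm).
Treads = 15 − 1 = 14; going = 14 × 288 = 4032 mm.
Enclosure = 4032 + 984 + 1205 = 6221 mm.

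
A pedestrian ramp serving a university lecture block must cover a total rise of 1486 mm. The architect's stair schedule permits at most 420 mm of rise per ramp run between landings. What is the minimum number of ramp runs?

1486 / 420 = 3.538 → round up to 4 ramp runs.

4 runs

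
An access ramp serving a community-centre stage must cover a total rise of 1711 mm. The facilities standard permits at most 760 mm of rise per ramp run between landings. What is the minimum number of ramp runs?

3 runs

1711 / 760 = 2.25, so 3 ramp runs are needed.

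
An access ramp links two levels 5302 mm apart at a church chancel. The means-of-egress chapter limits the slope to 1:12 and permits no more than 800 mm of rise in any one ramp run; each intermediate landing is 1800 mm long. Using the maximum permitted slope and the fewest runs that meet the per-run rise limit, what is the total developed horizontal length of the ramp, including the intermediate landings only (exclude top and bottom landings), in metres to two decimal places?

At most 800 each: 5302/800 = 6.63, giving 7 ramp runs. That means 6 intermediate landings.
Horizontal run for 5302 mm of rise at 1:12 is 5302 × 12 = 63624 mm.
6 intermediate landings contribute 6 × 1800 = 10800 mm.
Developed length = 63624 + 10800 = 74424 mm.
= 74.42 m.

74.42 m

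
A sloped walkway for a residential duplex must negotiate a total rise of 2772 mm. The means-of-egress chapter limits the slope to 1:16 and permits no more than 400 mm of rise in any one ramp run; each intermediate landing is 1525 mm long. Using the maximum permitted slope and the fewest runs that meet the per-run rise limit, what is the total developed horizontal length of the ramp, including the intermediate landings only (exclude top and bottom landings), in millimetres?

53502 mm

At most 400 each: 2772/400 = 6.93, giving 7 ramp runs. That means 6 intermediate landings.
Horizontal run for 2772 mm of rise at 1:16 is 2772 × 16 = 44352 mm.
Intermediate landings: 6 × 1525 = 9150 mm.
Developed length = 44352 + 9150 = 53502 mm.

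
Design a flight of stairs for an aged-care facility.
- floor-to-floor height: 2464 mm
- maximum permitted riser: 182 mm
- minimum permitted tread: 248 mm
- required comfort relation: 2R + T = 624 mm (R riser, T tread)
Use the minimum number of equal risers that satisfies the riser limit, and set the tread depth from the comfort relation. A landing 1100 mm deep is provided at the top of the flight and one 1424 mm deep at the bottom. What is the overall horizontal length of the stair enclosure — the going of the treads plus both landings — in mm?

At most 182 each: 2464/182 = 13.54, giving 14 risers.
Riser R = 2464 / 14 = 176 mm, within the 182 mm limit.
T = 624 − 2·176 = 272 mm, which satisfies the 248 mm minimum.
Going = (14 − 1) × 272 = 3536 mm.
Enclosure = 3536 + 1100 + 1424 = 6060 mm.

6060 mm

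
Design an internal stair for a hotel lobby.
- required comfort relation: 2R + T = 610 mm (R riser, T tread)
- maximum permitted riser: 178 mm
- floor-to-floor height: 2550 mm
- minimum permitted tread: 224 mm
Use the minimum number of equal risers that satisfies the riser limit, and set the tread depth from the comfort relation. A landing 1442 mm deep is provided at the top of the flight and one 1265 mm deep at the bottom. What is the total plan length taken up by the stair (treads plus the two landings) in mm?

At most 178 each: 2550/178 = 14.33, giving 15 risers.
Each riser is 2550/15 = 170 mm (≤ 178 mm).
T = 610 − 2·170 = 270 mm, which satisfies the 224 mm minimum.
15 risers give 14 treads; going = 14 × 270 = 3780 mm.
Enclosure = 3780 + 1442 + 1265 = 6487 mm.

6487 mm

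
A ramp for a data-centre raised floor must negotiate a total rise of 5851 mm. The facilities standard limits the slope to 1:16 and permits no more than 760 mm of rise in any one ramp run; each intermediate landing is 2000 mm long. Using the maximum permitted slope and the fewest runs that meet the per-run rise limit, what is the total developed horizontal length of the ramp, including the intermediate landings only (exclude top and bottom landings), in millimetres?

107616 mm

5851 / 760 = 7.70, so 8 ramp runs are needed. That means 7 intermediate landings.
Ramp run (horizontal) at 1:16: 5851 × 16 = 93616 mm.
Intermediate landings: 7 × 2000 = 14000 mm.
Total developed length = 93616 + 14000 = 107616 mm.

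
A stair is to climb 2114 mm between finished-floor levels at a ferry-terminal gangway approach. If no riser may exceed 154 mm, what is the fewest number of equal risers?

2114 / 154 = 13.73, so 14 risers are needed.

14 risers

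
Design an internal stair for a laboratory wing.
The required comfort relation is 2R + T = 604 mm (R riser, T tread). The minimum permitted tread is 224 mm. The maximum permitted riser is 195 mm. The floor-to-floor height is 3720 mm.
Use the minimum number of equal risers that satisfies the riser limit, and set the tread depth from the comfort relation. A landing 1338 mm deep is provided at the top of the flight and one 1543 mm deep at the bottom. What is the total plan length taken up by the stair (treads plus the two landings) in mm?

7289 mm

At most 195 each: 3720/195 = 19.08, giving 20 risers.
Riser R = 3720 / 20 = 186 mm, within the 195 mm limit.
Tread T = 604 − 2 × 186 = 232 mm (≥ 224 mm).
20 risers give 19 treads; going = 19 × 232 = 4408 mm.
Add landings: 4408 + 1338 + 1543 = 7289 mm.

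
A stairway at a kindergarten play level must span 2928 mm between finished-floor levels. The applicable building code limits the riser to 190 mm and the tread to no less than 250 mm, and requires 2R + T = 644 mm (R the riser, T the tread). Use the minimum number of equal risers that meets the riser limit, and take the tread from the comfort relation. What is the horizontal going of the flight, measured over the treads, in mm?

2928 / 190 = 15.411 → round up to 16 risers.
Each riser is 2928/16 = 183 mm (≤ 190 mm).
From 2R + T = 644: T = 644 − 366 = 278 mm.
Treads = 16 − 1 = 15; going = 15 × 278 = 4170 mm.

4170 mm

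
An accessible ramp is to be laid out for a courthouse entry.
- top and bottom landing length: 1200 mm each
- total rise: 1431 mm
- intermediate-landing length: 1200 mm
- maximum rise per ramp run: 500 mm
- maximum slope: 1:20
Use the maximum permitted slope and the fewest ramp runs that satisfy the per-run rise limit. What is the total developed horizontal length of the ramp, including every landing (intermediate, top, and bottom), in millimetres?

1431 / 500 = 2.86, so 3 ramp runs are needed. That means 2 intermediate landings.
Ramp run (horizontal) at 1:20: 1431 × 20 = 28620 mm.
Intermediate landings: 2 × 1200 = 2400 mm.
Top and bottom landings: 2 × 1200 = 2400 mm.
Total = 28620 + 2400 + 2400 = 33420 mm.

33420 mm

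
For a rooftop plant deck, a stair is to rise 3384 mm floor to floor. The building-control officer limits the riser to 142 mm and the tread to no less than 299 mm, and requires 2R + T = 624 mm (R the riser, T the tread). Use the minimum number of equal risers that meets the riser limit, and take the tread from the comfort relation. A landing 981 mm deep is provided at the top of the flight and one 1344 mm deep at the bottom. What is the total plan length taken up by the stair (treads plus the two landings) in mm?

10191 mm

⌈3384/142⌉ = 24 risers.
Riser R = 3384 / 24 = 141 mm, within the 142 mm limit.
Tread T = 624 − 2 × 141 = 342 mm (≥ 299 mm).
Treads = 24 − 1 = 23; going = 23 × 342 = 7866 mm.
Add landings: 7866 + 981 + 1344 = 10191 mm.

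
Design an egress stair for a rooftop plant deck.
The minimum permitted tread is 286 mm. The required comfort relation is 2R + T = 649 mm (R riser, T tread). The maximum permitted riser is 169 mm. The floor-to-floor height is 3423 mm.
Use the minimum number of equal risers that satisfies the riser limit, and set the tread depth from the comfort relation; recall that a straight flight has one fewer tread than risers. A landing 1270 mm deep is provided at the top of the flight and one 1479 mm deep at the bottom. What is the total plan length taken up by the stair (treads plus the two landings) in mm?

⌈3423/169⌉ = 21 risers.
Each riser is 3423/21 = 163 mm (≤ 169 mm).
Tread T = 649 − 2 × 163 = 323 mm (≥ 286 mm).
Going = (21 − 1) × 323 = 6460 mm.
Enclosure = 6460 + 1270 + 1479 = 9209 mm.

9209 mm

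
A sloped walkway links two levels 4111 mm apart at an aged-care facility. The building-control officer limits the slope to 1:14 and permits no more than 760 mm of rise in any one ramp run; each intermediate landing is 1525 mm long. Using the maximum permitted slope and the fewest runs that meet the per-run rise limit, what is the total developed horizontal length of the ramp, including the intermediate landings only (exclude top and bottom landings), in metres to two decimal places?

65.18 m

At most 760 each: 4111/760 = 5.41, giving 6 ramp runs. That means 5 intermediate landings.
Ramp run (horizontal) at 1:14: 4111 × 14 = 57554 mm.
5 intermediate landings contribute 5 × 1525 = 7625 mm.
Developed length = 57554 + 7625 = 65179 mm.
= 65.18 m.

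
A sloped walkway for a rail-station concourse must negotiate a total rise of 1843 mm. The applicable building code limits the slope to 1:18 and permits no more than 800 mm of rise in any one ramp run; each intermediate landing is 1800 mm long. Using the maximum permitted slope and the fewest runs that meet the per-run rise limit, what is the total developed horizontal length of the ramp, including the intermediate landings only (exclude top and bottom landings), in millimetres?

36774 mm

⌈1843/800⌉ = 3 ramp runs. That means 2 intermediate landings.
Ramp run (horizontal) at 1:18: 1843 × 18 = 33174 mm.
2 intermediate landings contribute 2 × 1800 = 3600 mm.
Total developed length = 33174 + 3600 = 36774 mm.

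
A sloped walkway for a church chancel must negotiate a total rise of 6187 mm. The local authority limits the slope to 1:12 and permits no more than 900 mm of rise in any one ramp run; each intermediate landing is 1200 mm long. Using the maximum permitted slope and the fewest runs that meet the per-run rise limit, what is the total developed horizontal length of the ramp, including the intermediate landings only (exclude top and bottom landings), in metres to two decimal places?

81.44 m

At most 900 each: 6187/900 = 6.87, giving 7 ramp runs. That means 6 intermediate landings.
Ramp run (horizontal) at 1:12: 6187 × 12 = 74244 mm.
6 intermediate landings contribute 6 × 1200 = 7200 mm.
Total developed length = 74244 + 7200 = 81444 mm.
= 81.44 m.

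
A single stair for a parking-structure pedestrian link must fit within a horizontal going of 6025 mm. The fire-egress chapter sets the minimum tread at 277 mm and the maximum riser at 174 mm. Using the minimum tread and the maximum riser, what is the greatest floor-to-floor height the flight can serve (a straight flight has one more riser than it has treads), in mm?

3828 mm

6025 / 277 = 21.75, so 21 treads fit.
Risers = treads + 1 = 22.
Maximum height = 22 × 174 = 3828 mm.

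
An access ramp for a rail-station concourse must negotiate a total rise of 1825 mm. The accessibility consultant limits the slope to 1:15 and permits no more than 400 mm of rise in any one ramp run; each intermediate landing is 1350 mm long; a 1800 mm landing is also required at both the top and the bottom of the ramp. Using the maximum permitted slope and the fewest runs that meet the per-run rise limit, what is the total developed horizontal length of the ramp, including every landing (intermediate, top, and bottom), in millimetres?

At most 400 each: 1825/400 = 4.56, giving 5 ramp runs. That means 4 intermediate landings.
Ramp run (horizontal) at 1:15: 1825 × 15 = 27375 mm.
4 intermediate landings contribute 4 × 1350 = 5400 mm.
Top and bottom landings: 2 × 1800 = 3600 mm.
Total = 27375 + 5400 + 3600 = 36375 mm.

36375 mm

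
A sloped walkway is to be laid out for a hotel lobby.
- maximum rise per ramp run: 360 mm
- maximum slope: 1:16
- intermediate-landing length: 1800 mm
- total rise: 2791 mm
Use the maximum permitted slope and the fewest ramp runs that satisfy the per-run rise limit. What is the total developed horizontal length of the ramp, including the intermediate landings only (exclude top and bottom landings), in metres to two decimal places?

⌈2791/360⌉ = 8 ramp runs. That means 7 intermediate landings.
Ramp run (horizontal) at 1:16: 2791 × 16 = 44656 mm.
Intermediate landings: 7 × 1800 = 12600 mm.
Developed length = 44656 + 12600 = 57256 mm.
= 57.26 m.

57.26 m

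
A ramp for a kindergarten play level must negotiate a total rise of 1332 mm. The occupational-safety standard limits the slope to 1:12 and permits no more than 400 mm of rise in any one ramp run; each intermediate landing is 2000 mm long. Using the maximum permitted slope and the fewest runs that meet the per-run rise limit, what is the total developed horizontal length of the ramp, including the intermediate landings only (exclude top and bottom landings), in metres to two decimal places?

21.98 m

At most 400 each: 1332/400 = 3.33, giving 4 ramp runs. That means 3 intermediate landings.
Horizontal run for 1332 mm of rise at 1:12 is 1332 × 12 = 15984 mm.
3 intermediate landings contribute 3 × 2000 = 6000 mm.
Total developed length = 15984 + 6000 = 21984 mm.
= 21.98 m.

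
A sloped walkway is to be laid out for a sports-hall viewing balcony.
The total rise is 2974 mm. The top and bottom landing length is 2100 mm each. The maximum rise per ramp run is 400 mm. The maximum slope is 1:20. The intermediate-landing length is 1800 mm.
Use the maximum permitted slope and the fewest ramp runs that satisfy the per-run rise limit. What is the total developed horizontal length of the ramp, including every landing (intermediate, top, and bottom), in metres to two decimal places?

2974 / 400 = 7.43, so 8 ramp runs are needed. That means 7 intermediate landings.
Horizontal run for 2974 mm of rise at 1:20 is 2974 × 20 = 59480 mm.
7 intermediate landings contribute 7 × 1800 = 12600 mm.
Top and bottom landings: 2 × 2100 = 4200 mm.
Total = 59480 + 12600 + 4200 = 76280 mm.
= 76.28 m.

76.28 m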